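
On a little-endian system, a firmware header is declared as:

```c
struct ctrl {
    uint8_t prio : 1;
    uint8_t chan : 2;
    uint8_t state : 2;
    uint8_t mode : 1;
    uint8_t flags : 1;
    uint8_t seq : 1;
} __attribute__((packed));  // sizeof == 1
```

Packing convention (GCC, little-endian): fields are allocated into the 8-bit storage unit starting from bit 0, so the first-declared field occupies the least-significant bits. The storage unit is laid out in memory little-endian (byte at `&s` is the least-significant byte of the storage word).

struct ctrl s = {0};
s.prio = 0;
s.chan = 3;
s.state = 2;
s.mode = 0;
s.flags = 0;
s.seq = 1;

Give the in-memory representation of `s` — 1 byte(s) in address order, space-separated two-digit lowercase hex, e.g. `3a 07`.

96

[0+:1] prio=0 & 0x1 = 0x0; word=0x00
[1+:2] chan=3 & 0x3 = 0x3; word=0x06
[3+:2] state=2 & 0x3 = 0x2; word=0x16
[5+:1] mode=0 & 0x1 = 0x0; word=0x16
[6+:1] flags=0 & 0x1 = 0x0; word=0x16
[7+:1] seq=1 & 0x1 = 0x1; word=0x96
word = 0x96 → little-endian bytes:
  [0]=0x96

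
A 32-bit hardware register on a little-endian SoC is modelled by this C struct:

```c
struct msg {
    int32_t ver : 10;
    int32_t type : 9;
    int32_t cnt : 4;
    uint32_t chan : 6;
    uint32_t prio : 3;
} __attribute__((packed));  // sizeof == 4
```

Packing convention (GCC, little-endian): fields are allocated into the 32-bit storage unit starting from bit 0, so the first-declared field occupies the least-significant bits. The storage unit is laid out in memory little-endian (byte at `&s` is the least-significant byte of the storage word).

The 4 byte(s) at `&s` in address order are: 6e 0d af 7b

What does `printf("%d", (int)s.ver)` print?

[0]=0x6e [1]=0x0d [2]=0xaf [3]=0x7b (little-endian) → word 0x7baf0d6e
ver [0+:10] = (word>>0) & 0x3ff = 366  ←
type [10+:9] = (word>>10) & 0x1ff = 451
cnt [19+:4] = (word>>19) & 0xf = 5
chan [23+:6] = (word>>23) & 0x3f = 55
prio [29+:3] = (word>>29) & 0x7 = 3
ver signed 10b, MSB=0: value = 366

366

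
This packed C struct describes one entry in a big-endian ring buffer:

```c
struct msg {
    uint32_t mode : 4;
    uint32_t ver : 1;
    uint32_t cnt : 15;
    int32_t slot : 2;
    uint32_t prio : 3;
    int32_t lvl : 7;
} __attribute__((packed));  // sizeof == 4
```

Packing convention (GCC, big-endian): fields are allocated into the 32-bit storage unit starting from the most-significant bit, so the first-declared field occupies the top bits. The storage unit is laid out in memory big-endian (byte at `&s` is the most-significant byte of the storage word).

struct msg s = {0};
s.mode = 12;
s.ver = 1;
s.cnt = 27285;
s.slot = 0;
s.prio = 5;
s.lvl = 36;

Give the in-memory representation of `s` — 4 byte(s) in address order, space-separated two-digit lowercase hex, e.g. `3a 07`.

mode (4b) val=12 bits=0xc at bit 28: 0xc0000000
ver (1b) val=1 bits=0x1 at bit 27: 0xc8000000
cnt (15b) val=27285 bits=0x6a95 at bit 12: 0xcea95000
slot (2b) val=0 bits=0x0 at bit 10: 0xcea95000
prio (3b) val=5 bits=0x5 at bit 7: 0xcea95280
lvl (7b) val=36 bits=0x24 at bit 0: 0xcea952a4
word = 0xcea952a4 → big-endian bytes:
  [0]=0xce  [1]=0xa9  [2]=0x52  [3]=0xa4

ce a9 52 a4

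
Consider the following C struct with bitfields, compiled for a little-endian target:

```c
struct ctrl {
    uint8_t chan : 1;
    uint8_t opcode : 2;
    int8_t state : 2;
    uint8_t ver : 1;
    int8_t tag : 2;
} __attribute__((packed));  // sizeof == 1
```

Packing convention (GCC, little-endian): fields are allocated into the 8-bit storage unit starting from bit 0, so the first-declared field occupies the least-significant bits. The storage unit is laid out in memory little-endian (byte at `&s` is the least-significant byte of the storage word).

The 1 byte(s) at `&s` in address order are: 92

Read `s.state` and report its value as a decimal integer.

-2

[0]=0x92 (little-endian) → word 0x92
chan:1 @ bit 0 → (0x92>>0)&0x1 = 0x0
opcode:2 @ bit 1 → (0x92>>1)&0x3 = 0x1
state:2 @ bit 3 → (0x92>>3)&0x3 = 0x2  ←
ver:1 @ bit 5 → (0x92>>5)&0x1 = 0x0
tag:2 @ bit 6 → (0x92>>6)&0x3 = 0x2
state signed 2b, MSB=1: 2 - 4 = -2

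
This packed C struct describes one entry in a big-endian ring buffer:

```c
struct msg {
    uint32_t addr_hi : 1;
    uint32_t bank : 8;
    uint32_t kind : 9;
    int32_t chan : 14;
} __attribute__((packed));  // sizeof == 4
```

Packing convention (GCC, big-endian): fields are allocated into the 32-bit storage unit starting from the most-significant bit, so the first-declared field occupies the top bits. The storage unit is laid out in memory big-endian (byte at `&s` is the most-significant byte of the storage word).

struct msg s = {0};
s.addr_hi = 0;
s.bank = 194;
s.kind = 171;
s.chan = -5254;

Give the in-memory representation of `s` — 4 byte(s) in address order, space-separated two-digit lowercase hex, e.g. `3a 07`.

addr_hi (1b) val=0 bits=0x0 at bit 31: 0x00000000
bank (8b) val=194 bits=0xc2 at bit 23: 0x61000000
kind (9b) val=171 bits=0xab at bit 14: 0x612ac000
chan (14b) val=-5254 bits=0x2b7a at bit 0: 0x612aeb7a
word = 0x612aeb7a → big-endian bytes:
  [0]=0x61  [1]=0x2a  [2]=0xeb  [3]=0x7a

61 2a eb 7a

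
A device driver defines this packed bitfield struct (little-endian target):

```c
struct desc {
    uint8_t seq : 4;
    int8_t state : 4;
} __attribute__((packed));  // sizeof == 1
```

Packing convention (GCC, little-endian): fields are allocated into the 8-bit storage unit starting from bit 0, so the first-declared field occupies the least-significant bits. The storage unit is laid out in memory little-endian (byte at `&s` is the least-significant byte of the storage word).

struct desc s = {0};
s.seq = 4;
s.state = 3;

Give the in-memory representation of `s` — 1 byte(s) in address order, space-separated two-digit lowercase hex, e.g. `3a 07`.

[0+:4] seq=4 & 0xf = 0x4; word=0x04
[4+:4] state=3 & 0xf = 0x3; word=0x34
word = 0x34 → little-endian bytes:
  [0]=0x34

34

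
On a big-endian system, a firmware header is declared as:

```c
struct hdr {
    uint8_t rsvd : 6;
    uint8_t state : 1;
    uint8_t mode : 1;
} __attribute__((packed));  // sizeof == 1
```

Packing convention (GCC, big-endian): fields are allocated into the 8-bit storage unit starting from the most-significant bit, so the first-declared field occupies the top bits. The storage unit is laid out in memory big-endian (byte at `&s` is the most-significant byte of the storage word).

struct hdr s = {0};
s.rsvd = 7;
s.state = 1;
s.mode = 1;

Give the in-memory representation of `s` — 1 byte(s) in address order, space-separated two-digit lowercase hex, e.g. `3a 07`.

1f

[2+:6] rsvd=7 & 0x3f = 0x7; word=0x1c
[1+:1] state=1 & 0x1 = 0x1; word=0x1e
[0+:1] mode=1 & 0x1 = 0x1; word=0x1f
word = 0x1f → big-endian bytes:
  [0]=0x1f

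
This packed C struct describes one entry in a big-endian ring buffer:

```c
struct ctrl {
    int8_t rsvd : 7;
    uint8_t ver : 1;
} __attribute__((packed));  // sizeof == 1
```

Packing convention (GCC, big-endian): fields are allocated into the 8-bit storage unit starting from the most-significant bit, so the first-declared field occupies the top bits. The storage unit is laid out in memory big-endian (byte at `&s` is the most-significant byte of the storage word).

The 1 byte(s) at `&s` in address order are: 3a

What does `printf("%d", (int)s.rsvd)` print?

[0]=0x3a (big-endian) → word 0x3a
rsvd [1+:7] = (word>>1) & 0x7f = 29  ←
ver [0+:1] = (word>>0) & 0x1 = 0
rsvd signed 7b, MSB=0: value = 29

29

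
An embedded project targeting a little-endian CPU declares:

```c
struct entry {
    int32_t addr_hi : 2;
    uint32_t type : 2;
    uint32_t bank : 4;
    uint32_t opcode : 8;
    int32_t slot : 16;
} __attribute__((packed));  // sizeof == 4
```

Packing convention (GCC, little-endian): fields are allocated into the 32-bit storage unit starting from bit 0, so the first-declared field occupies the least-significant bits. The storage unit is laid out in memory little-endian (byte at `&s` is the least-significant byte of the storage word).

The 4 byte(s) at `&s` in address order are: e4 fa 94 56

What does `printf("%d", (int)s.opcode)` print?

250

[0]=0xe4 [1]=0xfa [2]=0x94 [3]=0x56 (little-endian) → word 0x5694fae4
addr_hi [0+:2] = (word>>0) & 0x3 = 0
type [2+:2] = (word>>2) & 0x3 = 1
bank [4+:4] = (word>>4) & 0xf = 14
opcode [8+:8] = (word>>8) & 0xff = 250  ←
slot [16+:16] = (word>>16) & 0xffff = 22164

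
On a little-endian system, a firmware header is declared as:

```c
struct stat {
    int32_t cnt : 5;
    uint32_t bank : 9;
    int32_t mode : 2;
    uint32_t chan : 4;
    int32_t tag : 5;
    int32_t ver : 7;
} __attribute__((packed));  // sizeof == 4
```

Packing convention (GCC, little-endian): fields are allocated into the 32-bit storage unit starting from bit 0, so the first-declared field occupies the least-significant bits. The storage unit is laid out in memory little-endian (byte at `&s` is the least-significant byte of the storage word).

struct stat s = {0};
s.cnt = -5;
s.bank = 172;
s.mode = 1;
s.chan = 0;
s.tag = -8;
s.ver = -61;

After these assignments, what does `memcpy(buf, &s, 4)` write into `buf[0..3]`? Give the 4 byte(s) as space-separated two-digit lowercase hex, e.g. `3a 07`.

cnt (5b) val=-5 bits=0x1b at bit 0: 0x0000001b
bank (9b) val=172 bits=0xac at bit 5: 0x0000159b
mode (2b) val=1 bits=0x1 at bit 14: 0x0000559b
chan (4b) val=0 bits=0x0 at bit 16: 0x0000559b
tag (5b) val=-8 bits=0x18 at bit 20: 0x0180559b
ver (7b) val=-61 bits=0x43 at bit 25: 0x8780559b
word = 0x8780559b → little-endian bytes:
  [0]=0x9b  [1]=0x55  [2]=0x80  [3]=0x87

9b 55 80 87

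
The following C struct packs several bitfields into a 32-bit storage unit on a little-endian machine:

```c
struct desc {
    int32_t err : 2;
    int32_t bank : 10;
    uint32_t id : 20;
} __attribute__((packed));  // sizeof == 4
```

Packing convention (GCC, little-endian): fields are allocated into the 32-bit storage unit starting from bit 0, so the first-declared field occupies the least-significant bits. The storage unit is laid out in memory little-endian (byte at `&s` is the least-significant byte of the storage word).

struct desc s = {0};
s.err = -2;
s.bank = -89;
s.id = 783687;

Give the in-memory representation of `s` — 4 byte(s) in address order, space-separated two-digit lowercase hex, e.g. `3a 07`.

9e 7e 54 bf

err:2 = -2 → 0x2 << 0 → word 0x00000002
bank:10 = -89 → 0x3a7 << 2 → word 0x00000e9e
id:20 = 783687 → 0xbf547 << 12 → word 0xbf547e9e
word = 0xbf547e9e → little-endian bytes:
  [0]=0x9e  [1]=0x7e  [2]=0x54  [3]=0xbf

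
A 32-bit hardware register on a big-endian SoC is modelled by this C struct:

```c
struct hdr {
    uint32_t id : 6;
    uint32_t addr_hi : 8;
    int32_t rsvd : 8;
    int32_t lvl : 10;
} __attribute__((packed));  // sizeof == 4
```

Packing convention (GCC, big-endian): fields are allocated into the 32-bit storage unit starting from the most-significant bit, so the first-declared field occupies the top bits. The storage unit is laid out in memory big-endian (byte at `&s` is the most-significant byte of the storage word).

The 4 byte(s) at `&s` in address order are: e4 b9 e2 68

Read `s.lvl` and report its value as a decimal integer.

-408

[0]=0xe4 [1]=0xb9 [2]=0xe2 [3]=0x68 (big-endian) → word 0xe4b9e268
id:6 @ bit 26 → (0xe4b9e268>>26)&0x3f = 0x39
addr_hi:8 @ bit 18 → (0xe4b9e268>>18)&0xff = 0x2e
rsvd:8 @ bit 10 → (0xe4b9e268>>10)&0xff = 0x78
lvl:10 @ bit 0 → (0xe4b9e268>>0)&0x3ff = 0x268  ←
lvl signed 10b, MSB=1: 616 - 1024 = -408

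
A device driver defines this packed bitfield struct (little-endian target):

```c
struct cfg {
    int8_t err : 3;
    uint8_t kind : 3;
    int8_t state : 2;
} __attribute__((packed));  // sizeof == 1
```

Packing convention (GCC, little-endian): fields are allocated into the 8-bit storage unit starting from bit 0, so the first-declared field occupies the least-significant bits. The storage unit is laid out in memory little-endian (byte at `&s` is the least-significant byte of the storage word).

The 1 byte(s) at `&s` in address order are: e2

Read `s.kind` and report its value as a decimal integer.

4

[0]=0xe2 (little-endian) → word 0xe2
err [0+:3] = (word>>0) & 0x7 = 2
kind [3+:3] = (word>>3) & 0x7 = 4  ←
state [6+:2] = (word>>6) & 0x3 = 3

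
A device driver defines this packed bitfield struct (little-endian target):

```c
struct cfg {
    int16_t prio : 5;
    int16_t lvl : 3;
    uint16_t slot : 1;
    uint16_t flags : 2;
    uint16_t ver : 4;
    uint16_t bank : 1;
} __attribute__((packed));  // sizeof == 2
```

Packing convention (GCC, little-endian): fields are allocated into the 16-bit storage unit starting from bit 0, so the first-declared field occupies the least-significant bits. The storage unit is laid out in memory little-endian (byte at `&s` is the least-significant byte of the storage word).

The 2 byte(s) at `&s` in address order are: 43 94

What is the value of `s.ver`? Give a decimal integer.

2

[0]=0x43 [1]=0x94 (little-endian) → word 0x9443
prio:5 @ bit 0 → (0x9443>>0)&0x1f = 0x3
lvl:3 @ bit 5 → (0x9443>>5)&0x7 = 0x2
slot:1 @ bit 8 → (0x9443>>8)&0x1 = 0x0
flags:2 @ bit 9 → (0x9443>>9)&0x3 = 0x2
ver:4 @ bit 11 → (0x9443>>11)&0xf = 0x2  ←
bank:1 @ bit 15 → (0x9443>>15)&0x1 = 0x1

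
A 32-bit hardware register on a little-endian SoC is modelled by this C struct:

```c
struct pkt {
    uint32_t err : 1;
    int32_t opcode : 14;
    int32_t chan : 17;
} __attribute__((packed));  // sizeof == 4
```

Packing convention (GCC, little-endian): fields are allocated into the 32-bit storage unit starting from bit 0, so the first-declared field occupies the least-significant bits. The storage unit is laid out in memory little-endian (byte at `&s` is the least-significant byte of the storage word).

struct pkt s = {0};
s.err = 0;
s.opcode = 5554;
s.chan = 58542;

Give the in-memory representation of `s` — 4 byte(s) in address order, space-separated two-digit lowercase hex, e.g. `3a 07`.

err (1b) val=0 bits=0x0 at bit 0: 0x00000000
opcode (14b) val=5554 bits=0x15b2 at bit 1: 0x00002b64
chan (17b) val=58542 bits=0xe4ae at bit 15: 0x72572b64
word = 0x72572b64 → little-endian bytes:
  [0]=0x64  [1]=0x2b  [2]=0x57  [3]=0x72

64 2b 57 72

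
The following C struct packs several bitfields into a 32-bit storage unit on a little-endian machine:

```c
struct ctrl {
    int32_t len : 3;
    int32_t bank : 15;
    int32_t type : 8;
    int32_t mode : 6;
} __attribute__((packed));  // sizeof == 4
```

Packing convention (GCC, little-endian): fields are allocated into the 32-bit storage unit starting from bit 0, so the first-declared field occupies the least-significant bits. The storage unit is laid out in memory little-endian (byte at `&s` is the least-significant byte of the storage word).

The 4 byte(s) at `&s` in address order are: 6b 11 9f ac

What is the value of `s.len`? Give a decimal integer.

3

[0]=0x6b [1]=0x11 [2]=0x9f [3]=0xac (little-endian) → word 0xac9f116b
len [0+:3] = (word>>0) & 0x7 = 3  ←
bank [3+:15] = (word>>3) & 0x7fff = 25133
type [18+:8] = (word>>18) & 0xff = 39
mode [26+:6] = (word>>26) & 0x3f = 43
len signed 3b, MSB=0: value = 3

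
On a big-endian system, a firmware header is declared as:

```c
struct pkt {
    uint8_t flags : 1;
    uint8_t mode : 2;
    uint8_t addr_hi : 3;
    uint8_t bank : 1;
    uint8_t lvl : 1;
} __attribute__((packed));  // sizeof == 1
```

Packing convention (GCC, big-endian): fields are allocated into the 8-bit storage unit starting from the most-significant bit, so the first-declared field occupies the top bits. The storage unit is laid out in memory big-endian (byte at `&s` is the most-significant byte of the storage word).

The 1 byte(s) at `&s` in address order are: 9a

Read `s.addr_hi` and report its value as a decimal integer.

6

[0]=0x9a (big-endian) → word 0x9a
flags [7+:1] = (word>>7) & 0x1 = 1
mode [5+:2] = (word>>5) & 0x3 = 0
addr_hi [2+:3] = (word>>2) & 0x7 = 6  ←
bank [1+:1] = (word>>1) & 0x1 = 1
lvl [0+:1] = (word>>0) & 0x1 = 0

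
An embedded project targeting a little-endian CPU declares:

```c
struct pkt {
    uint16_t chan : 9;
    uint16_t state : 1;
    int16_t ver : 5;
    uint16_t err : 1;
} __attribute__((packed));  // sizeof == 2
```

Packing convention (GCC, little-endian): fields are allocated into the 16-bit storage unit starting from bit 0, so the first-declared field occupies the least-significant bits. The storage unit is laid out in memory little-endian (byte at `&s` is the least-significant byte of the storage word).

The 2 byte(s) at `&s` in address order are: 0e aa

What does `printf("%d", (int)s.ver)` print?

10

[0]=0x0e [1]=0xaa (little-endian) → word 0xaa0e
chan:9 @ bit 0 → (0xaa0e>>0)&0x1ff = 0xe
state:1 @ bit 9 → (0xaa0e>>9)&0x1 = 0x1
ver:5 @ bit 10 → (0xaa0e>>10)&0x1f = 0xa  ←
err:1 @ bit 15 → (0xaa0e>>15)&0x1 = 0x1
ver signed 5b, MSB=0: value = 10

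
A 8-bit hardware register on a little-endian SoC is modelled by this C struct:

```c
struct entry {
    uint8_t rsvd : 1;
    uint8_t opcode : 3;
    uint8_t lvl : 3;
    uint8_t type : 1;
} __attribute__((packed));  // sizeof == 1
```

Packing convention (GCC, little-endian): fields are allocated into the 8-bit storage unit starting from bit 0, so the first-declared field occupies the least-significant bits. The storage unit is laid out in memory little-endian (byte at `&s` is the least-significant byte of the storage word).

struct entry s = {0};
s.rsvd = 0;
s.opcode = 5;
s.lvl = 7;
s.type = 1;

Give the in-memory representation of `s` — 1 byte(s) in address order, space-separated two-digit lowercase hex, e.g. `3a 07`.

fa

rsvd:1 = 0 → 0x0 << 0 → word 0x00
opcode:3 = 5 → 0x5 << 1 → word 0x0a
lvl:3 = 7 → 0x7 << 4 → word 0x7a
type:1 = 1 → 0x1 << 7 → word 0xfa
word = 0xfa → little-endian bytes:
  [0]=0xfa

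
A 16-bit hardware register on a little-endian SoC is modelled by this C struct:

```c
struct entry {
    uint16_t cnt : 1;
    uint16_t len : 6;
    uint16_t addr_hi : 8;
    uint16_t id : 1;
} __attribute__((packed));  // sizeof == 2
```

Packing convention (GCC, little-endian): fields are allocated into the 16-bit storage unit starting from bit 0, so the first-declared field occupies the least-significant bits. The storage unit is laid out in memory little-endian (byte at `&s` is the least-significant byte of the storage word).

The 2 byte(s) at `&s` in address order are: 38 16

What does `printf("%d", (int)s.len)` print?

28

[0]=0x38 [1]=0x16 (little-endian) → word 0x1638
cnt [0+:1] = (word>>0) & 0x1 = 0
len [1+:6] = (word>>1) & 0x3f = 28  ←
addr_hi [7+:8] = (word>>7) & 0xff = 44
id [15+:1] = (word>>15) & 0x1 = 0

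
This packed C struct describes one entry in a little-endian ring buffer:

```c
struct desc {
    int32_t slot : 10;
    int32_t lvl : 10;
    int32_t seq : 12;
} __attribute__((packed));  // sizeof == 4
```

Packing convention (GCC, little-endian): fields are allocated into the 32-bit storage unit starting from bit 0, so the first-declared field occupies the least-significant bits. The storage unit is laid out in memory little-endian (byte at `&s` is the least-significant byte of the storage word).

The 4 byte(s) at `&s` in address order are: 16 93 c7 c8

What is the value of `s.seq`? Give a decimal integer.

-884

[0]=0x16 [1]=0x93 [2]=0xc7 [3]=0xc8 (little-endian) → word 0xc8c79316
slot [0+:10] = (word>>0) & 0x3ff = 790
lvl [10+:10] = (word>>10) & 0x3ff = 484
seq [20+:12] = (word>>20) & 0xfff = 3212  ←
seq signed 12b, MSB=1: 3212 - 4096 = -884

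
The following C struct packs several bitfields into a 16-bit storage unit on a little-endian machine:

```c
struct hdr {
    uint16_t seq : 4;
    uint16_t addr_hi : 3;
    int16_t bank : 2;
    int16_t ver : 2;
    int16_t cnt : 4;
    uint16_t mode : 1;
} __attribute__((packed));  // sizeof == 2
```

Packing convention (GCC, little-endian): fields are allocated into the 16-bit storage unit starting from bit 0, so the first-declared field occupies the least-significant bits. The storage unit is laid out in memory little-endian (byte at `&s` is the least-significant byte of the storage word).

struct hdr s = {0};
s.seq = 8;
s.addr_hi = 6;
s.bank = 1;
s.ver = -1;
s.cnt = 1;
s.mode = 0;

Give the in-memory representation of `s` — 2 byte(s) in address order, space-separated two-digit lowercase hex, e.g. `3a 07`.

seq (4b) val=8 bits=0x8 at bit 0: 0x0008
addr_hi (3b) val=6 bits=0x6 at bit 4: 0x0068
bank (2b) val=1 bits=0x1 at bit 7: 0x00e8
ver (2b) val=-1 bits=0x3 at bit 9: 0x06e8
cnt (4b) val=1 bits=0x1 at bit 11: 0x0ee8
mode (1b) val=0 bits=0x0 at bit 15: 0x0ee8
word = 0x0ee8 → little-endian bytes:
  [0]=0xe8  [1]=0x0e

e8 0e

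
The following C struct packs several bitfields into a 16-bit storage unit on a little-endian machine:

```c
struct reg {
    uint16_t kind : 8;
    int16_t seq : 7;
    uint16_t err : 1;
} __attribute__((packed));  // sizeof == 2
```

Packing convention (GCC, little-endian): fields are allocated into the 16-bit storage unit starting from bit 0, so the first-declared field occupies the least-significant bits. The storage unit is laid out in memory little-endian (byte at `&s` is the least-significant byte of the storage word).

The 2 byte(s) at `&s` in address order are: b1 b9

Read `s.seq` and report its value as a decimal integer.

[0]=0xb1 [1]=0xb9 (little-endian) → word 0xb9b1
kind:8 @ bit 0 → (0xb9b1>>0)&0xff = 0xb1
seq:7 @ bit 8 → (0xb9b1>>8)&0x7f = 0x39  ←
err:1 @ bit 15 → (0xb9b1>>15)&0x1 = 0x1
seq signed 7b, MSB=0: value = 57

57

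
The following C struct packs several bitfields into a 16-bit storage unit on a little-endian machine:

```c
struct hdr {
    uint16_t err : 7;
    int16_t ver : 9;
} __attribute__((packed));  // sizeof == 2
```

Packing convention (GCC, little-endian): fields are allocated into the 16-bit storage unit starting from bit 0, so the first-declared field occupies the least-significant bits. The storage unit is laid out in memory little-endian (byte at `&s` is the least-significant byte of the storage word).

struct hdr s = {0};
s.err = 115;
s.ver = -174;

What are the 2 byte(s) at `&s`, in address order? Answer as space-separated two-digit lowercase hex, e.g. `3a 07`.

err:7 = 115 → 0x73 << 0 → word 0x0073
ver:9 = -174 → 0x152 << 7 → word 0xa973
word = 0xa973 → little-endian bytes:
  [0]=0x73  [1]=0xa9

73 a9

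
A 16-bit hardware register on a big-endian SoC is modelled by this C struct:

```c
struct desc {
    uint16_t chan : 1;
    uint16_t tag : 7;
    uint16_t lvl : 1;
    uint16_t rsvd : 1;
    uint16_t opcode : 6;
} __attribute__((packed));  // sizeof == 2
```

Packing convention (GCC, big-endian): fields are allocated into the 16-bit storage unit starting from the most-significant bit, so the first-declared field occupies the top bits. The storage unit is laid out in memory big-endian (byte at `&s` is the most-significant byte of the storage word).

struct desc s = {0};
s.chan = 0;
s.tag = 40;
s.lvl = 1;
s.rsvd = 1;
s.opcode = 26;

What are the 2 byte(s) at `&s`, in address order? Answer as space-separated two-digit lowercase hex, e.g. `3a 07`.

[15+:1] chan=0 & 0x1 = 0x0; word=0x0000
[8+:7] tag=40 & 0x7f = 0x28; word=0x2800
[7+:1] lvl=1 & 0x1 = 0x1; word=0x2880
[6+:1] rsvd=1 & 0x1 = 0x1; word=0x28c0
[0+:6] opcode=26 & 0x3f = 0x1a; word=0x28da
word = 0x28da → big-endian bytes:
  [0]=0x28  [1]=0xda

28 da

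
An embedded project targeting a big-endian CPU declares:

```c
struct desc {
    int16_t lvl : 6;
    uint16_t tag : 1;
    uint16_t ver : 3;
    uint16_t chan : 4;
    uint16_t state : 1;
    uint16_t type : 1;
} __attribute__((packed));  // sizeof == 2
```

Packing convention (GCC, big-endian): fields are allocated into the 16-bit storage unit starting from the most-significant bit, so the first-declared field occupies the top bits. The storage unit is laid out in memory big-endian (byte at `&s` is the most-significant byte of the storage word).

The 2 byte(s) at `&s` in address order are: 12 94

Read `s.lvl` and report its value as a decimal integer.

4

[0]=0x12 [1]=0x94 (big-endian) → word 0x1294
lvl:6 @ bit 10 → (0x1294>>10)&0x3f = 0x4  ←
tag:1 @ bit 9 → (0x1294>>9)&0x1 = 0x1
ver:3 @ bit 6 → (0x1294>>6)&0x7 = 0x2
chan:4 @ bit 2 → (0x1294>>2)&0xf = 0x5
state:1 @ bit 1 → (0x1294>>1)&0x1 = 0x0
type:1 @ bit 0 → (0x1294>>0)&0x1 = 0x0
lvl signed 6b, MSB=0: value = 4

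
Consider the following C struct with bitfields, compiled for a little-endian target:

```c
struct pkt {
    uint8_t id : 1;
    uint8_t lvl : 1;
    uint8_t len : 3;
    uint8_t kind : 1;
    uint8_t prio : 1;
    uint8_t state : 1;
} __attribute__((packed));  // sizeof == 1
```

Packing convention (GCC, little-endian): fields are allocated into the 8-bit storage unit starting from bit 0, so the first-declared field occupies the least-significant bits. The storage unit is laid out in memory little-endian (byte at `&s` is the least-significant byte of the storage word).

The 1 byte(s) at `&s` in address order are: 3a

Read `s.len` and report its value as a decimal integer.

[0]=0x3a (little-endian) → word 0x3a
id:1 @ bit 0 → (0x3a>>0)&0x1 = 0x0
lvl:1 @ bit 1 → (0x3a>>1)&0x1 = 0x1
len:3 @ bit 2 → (0x3a>>2)&0x7 = 0x6  ←
kind:1 @ bit 5 → (0x3a>>5)&0x1 = 0x1
prio:1 @ bit 6 → (0x3a>>6)&0x1 = 0x0
state:1 @ bit 7 → (0x3a>>7)&0x1 = 0x0

6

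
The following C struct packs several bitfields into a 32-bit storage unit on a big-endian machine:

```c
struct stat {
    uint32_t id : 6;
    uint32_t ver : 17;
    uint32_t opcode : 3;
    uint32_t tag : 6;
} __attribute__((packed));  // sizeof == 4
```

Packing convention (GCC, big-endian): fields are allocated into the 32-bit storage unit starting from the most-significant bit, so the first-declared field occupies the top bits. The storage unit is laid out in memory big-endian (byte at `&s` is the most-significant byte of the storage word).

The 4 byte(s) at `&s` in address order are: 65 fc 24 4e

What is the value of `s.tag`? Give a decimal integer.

14

[0]=0x65 [1]=0xfc [2]=0x24 [3]=0x4e (big-endian) → word 0x65fc244e
id [26+:6] = (word>>26) & 0x3f = 25
ver [9+:17] = (word>>9) & 0x1ffff = 65042
opcode [6+:3] = (word>>6) & 0x7 = 1
tag [0+:6] = (word>>0) & 0x3f = 14  ←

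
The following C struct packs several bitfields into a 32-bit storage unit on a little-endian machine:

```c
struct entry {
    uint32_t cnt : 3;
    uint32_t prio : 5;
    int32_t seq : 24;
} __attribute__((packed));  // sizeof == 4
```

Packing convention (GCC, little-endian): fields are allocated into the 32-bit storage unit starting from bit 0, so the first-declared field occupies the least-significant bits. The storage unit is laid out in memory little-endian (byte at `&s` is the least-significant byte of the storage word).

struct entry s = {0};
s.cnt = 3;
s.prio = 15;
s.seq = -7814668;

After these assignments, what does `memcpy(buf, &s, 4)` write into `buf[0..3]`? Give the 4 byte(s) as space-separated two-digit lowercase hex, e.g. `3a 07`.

cnt:3 = 3 → 0x3 << 0 → word 0x00000003
prio:5 = 15 → 0xf << 3 → word 0x0000007b
seq:24 = -7814668 → 0x88c1f4 << 8 → word 0x88c1f47b
word = 0x88c1f47b → little-endian bytes:
  [0]=0x7b  [1]=0xf4  [2]=0xc1  [3]=0x88

7b f4 c1 88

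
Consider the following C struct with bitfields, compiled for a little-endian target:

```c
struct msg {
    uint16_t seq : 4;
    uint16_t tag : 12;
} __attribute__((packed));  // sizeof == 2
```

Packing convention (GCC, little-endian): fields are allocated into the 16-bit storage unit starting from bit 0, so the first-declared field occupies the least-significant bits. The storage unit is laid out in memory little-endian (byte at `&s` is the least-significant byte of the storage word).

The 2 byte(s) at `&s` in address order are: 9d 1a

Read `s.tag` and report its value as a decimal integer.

[0]=0x9d [1]=0x1a (little-endian) → word 0x1a9d
seq [0+:4] = (word>>0) & 0xf = 13
tag [4+:12] = (word>>4) & 0xfff = 425  ←

425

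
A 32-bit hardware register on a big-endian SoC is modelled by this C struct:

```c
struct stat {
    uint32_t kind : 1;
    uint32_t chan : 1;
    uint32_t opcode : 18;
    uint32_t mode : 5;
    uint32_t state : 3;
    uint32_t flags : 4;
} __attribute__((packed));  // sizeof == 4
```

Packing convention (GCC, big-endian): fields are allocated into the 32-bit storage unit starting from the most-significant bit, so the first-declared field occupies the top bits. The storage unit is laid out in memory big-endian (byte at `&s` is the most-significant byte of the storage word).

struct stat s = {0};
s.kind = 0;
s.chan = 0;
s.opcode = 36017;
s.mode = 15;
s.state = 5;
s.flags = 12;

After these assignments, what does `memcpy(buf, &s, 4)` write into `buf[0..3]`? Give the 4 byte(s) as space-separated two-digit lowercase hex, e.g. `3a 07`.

08 cb 17 dc

[31+:1] kind=0 & 0x1 = 0x0; word=0x00000000
[30+:1] chan=0 & 0x1 = 0x0; word=0x00000000
[12+:18] opcode=36017 & 0x3ffff = 0x8cb1; word=0x08cb1000
[7+:5] mode=15 & 0x1f = 0xf; word=0x08cb1780
[4+:3] state=5 & 0x7 = 0x5; word=0x08cb17d0
[0+:4] flags=12 & 0xf = 0xc; word=0x08cb17dc
word = 0x08cb17dc → big-endian bytes:
  [0]=0x08  [1]=0xcb  [2]=0x17  [3]=0xdc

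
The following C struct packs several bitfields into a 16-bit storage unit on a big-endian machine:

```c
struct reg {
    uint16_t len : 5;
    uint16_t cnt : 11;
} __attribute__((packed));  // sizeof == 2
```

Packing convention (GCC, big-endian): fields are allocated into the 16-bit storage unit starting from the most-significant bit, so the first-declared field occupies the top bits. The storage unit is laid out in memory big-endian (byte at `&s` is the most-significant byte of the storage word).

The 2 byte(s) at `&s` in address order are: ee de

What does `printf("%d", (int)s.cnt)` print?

[0]=0xee [1]=0xde (big-endian) → word 0xeede
len:5 @ bit 11 → (0xeede>>11)&0x1f = 0x1d
cnt:11 @ bit 0 → (0xeede>>0)&0x7ff = 0x6de  ←

1758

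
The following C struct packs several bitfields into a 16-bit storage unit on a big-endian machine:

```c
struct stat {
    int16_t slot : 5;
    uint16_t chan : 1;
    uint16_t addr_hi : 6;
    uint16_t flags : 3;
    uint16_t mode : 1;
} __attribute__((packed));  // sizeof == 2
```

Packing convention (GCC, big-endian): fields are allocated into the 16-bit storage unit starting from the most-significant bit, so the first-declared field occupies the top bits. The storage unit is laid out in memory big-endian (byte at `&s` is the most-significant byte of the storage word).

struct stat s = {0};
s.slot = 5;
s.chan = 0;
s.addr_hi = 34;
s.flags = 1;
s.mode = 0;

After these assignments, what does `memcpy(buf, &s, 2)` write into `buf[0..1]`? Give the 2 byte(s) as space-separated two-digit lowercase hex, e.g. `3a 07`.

2a 22

slot:5 = 5 → 0x5 << 11 → word 0x2800
chan:1 = 0 → 0x0 << 10 → word 0x2800
addr_hi:6 = 34 → 0x22 << 4 → word 0x2a20
flags:3 = 1 → 0x1 << 1 → word 0x2a22
mode:1 = 0 → 0x0 << 0 → word 0x2a22
word = 0x2a22 → big-endian bytes:
  [0]=0x2a  [1]=0x22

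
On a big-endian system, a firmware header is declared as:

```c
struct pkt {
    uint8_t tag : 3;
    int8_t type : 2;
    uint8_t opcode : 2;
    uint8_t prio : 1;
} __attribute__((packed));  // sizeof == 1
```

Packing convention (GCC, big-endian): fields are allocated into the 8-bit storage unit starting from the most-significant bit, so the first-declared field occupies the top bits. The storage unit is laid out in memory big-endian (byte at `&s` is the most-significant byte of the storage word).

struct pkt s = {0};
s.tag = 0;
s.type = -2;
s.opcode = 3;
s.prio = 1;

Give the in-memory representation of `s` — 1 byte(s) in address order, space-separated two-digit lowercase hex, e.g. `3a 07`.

[5+:3] tag=0 & 0x7 = 0x0; word=0x00
[3+:2] type=-2 & 0x3 = 0x2; word=0x10
[1+:2] opcode=3 & 0x3 = 0x3; word=0x16
[0+:1] prio=1 & 0x1 = 0x1; word=0x17
word = 0x17 → big-endian bytes:
  [0]=0x17

17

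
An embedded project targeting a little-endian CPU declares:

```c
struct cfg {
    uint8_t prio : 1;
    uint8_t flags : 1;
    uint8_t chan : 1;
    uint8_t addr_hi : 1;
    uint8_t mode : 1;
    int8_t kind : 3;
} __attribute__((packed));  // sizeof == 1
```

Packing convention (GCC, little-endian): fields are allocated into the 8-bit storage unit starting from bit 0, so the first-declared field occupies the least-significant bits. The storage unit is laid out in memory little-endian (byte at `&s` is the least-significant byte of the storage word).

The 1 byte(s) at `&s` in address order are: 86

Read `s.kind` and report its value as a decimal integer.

-4

[0]=0x86 (little-endian) → word 0x86
prio:1 @ bit 0 → (0x86>>0)&0x1 = 0x0
flags:1 @ bit 1 → (0x86>>1)&0x1 = 0x1
chan:1 @ bit 2 → (0x86>>2)&0x1 = 0x1
addr_hi:1 @ bit 3 → (0x86>>3)&0x1 = 0x0
mode:1 @ bit 4 → (0x86>>4)&0x1 = 0x0
kind:3 @ bit 5 → (0x86>>5)&0x7 = 0x4  ←
kind signed 3b, MSB=1: 4 - 8 = -4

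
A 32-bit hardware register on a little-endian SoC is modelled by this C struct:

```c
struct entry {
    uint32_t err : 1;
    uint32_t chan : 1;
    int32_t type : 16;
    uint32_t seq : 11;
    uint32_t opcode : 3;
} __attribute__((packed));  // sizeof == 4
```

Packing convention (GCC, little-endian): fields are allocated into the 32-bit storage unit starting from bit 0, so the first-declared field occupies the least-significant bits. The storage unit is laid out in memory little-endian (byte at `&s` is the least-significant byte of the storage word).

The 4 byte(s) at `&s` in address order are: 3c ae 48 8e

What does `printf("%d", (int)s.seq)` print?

914

[0]=0x3c [1]=0xae [2]=0x48 [3]=0x8e (little-endian) → word 0x8e48ae3c
err:1 @ bit 0 → (0x8e48ae3c>>0)&0x1 = 0x0
chan:1 @ bit 1 → (0x8e48ae3c>>1)&0x1 = 0x0
type:16 @ bit 2 → (0x8e48ae3c>>2)&0xffff = 0x2b8f
seq:11 @ bit 18 → (0x8e48ae3c>>18)&0x7ff = 0x392  ←
opcode:3 @ bit 29 → (0x8e48ae3c>>29)&0x7 = 0x4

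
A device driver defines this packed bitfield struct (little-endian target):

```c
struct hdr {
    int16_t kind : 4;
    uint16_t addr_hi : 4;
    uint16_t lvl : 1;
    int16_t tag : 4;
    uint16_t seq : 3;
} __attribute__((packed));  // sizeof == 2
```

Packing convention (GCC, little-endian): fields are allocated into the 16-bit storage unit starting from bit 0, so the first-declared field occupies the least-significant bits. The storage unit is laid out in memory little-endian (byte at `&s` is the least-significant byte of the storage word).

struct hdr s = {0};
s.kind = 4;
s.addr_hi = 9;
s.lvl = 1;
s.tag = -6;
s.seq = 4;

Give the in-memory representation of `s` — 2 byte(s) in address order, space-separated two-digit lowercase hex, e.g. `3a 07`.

[0+:4] kind=4 & 0xf = 0x4; word=0x0004
[4+:4] addr_hi=9 & 0xf = 0x9; word=0x0094
[8+:1] lvl=1 & 0x1 = 0x1; word=0x0194
[9+:4] tag=-6 & 0xf = 0xa; word=0x1594
[13+:3] seq=4 & 0x7 = 0x4; word=0x9594
word = 0x9594 → little-endian bytes:
  [0]=0x94  [1]=0x95

94 95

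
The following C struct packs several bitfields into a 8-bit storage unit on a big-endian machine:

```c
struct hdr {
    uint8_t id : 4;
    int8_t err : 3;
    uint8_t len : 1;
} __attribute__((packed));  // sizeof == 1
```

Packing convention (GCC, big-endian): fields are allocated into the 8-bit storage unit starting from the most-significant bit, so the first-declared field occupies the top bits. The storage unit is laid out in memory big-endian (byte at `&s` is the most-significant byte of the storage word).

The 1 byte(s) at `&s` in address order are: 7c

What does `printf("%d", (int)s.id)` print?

7

[0]=0x7c (big-endian) → word 0x7c
id [4+:4] = (word>>4) & 0xf = 7  ←
err [1+:3] = (word>>1) & 0x7 = 6
len [0+:1] = (word>>0) & 0x1 = 0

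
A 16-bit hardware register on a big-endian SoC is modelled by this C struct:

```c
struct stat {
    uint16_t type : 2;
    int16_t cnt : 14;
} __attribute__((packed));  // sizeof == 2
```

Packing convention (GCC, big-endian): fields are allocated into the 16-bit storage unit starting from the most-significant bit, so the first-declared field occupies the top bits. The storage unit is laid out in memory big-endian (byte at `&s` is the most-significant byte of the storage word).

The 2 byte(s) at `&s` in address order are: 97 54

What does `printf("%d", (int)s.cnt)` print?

5972

[0]=0x97 [1]=0x54 (big-endian) → word 0x9754
type:2 @ bit 14 → (0x9754>>14)&0x3 = 0x2
cnt:14 @ bit 0 → (0x9754>>0)&0x3fff = 0x1754  ←
cnt signed 14b, MSB=0: value = 5972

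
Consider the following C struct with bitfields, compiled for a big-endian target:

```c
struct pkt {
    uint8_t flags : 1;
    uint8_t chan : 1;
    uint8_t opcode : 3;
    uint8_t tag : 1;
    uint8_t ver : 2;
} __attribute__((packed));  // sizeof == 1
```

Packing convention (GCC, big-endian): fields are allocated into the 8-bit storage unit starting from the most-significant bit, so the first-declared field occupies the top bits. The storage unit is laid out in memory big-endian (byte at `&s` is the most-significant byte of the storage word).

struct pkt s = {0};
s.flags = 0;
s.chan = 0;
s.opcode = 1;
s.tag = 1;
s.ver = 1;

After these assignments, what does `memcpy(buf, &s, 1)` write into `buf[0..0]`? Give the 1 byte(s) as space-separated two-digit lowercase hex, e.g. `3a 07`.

0d

[7+:1] flags=0 & 0x1 = 0x0; word=0x00
[6+:1] chan=0 & 0x1 = 0x0; word=0x00
[3+:3] opcode=1 & 0x7 = 0x1; word=0x08
[2+:1] tag=1 & 0x1 = 0x1; word=0x0c
[0+:2] ver=1 & 0x3 = 0x1; word=0x0d
word = 0x0d → big-endian bytes:
  [0]=0x0d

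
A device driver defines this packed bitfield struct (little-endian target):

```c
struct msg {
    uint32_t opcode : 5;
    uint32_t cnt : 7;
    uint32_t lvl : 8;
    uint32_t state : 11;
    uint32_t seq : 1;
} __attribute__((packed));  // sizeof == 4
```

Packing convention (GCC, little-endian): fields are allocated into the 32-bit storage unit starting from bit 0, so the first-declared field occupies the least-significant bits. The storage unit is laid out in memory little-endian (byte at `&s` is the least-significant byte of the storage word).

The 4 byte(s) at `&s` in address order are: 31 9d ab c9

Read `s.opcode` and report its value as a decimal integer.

17

[0]=0x31 [1]=0x9d [2]=0xab [3]=0xc9 (little-endian) → word 0xc9ab9d31
opcode [0+:5] = (word>>0) & 0x1f = 17  ←
cnt [5+:7] = (word>>5) & 0x7f = 105
lvl [12+:8] = (word>>12) & 0xff = 185
state [20+:11] = (word>>20) & 0x7ff = 1178
seq [31+:1] = (word>>31) & 0x1 = 1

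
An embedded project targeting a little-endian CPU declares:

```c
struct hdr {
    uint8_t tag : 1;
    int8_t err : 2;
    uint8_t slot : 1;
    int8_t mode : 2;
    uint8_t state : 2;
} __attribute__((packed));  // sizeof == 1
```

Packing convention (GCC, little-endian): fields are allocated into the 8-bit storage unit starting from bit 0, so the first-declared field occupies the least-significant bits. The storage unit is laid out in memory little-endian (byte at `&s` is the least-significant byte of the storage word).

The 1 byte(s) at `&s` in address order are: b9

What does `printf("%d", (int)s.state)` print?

2

[0]=0xb9 (little-endian) → word 0xb9
tag:1 @ bit 0 → (0xb9>>0)&0x1 = 0x1
err:2 @ bit 1 → (0xb9>>1)&0x3 = 0x0
slot:1 @ bit 3 → (0xb9>>3)&0x1 = 0x1
mode:2 @ bit 4 → (0xb9>>4)&0x3 = 0x3
state:2 @ bit 6 → (0xb9>>6)&0x3 = 0x2  ←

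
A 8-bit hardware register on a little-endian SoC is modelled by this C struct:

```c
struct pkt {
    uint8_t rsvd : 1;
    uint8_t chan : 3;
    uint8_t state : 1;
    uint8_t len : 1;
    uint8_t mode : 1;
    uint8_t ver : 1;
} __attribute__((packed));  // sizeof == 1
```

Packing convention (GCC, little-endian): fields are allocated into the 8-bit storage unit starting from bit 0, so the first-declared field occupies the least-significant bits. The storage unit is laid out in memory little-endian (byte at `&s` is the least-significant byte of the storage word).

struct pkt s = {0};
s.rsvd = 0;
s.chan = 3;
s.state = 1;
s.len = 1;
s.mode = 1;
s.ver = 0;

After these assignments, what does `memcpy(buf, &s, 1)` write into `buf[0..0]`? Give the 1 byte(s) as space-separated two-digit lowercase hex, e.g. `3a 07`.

rsvd (1b) val=0 bits=0x0 at bit 0: 0x00
chan (3b) val=3 bits=0x3 at bit 1: 0x06
state (1b) val=1 bits=0x1 at bit 4: 0x16
len (1b) val=1 bits=0x1 at bit 5: 0x36
mode (1b) val=1 bits=0x1 at bit 6: 0x76
ver (1b) val=0 bits=0x0 at bit 7: 0x76
word = 0x76 → little-endian bytes:
  [0]=0x76

76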